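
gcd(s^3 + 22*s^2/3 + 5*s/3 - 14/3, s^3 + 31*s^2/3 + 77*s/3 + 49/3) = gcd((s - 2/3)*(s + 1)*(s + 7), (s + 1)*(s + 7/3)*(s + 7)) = s^2 + 8*s + 7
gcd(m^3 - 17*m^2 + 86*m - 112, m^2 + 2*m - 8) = m - 2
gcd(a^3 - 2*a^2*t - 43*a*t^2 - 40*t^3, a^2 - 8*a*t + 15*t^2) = 1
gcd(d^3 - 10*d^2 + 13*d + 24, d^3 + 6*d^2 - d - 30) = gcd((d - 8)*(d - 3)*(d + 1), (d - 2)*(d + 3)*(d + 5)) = 1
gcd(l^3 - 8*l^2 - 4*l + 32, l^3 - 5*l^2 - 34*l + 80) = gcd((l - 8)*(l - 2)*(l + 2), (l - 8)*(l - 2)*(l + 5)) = l^2 - 10*l + 16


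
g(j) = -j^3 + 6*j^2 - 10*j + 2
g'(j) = -3*j^2 + 12*j - 10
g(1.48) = -2.90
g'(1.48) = 1.19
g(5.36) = -33.21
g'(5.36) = -31.87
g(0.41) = -1.16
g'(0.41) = -5.58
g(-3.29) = 135.46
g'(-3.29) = -81.95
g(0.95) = -2.94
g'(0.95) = -1.31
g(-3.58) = 160.58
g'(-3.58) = -91.41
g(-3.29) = 135.46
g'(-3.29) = -81.95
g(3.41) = -1.98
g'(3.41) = -3.96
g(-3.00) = 113.00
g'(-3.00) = -73.00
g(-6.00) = 494.00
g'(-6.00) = -190.00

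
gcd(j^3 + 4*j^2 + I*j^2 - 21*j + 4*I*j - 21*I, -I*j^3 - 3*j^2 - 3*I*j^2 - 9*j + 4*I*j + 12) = 1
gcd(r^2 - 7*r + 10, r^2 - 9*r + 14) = r - 2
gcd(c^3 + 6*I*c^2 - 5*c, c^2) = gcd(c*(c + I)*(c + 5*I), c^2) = c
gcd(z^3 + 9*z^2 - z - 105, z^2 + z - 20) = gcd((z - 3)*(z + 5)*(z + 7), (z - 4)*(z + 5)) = z + 5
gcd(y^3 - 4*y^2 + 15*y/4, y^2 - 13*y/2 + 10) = y - 5/2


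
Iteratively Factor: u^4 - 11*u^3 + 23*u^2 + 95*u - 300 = (u - 5)*(u^3 - 6*u^2 - 7*u + 60) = (u - 5)*(u + 3)*(u^2 - 9*u + 20) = (u - 5)^2*(u + 3)*(u - 4)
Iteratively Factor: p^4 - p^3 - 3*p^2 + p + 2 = (p - 1)*(p^3 - 3*p - 2) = (p - 1)*(p + 1)*(p^2 - p - 2) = (p - 2)*(p - 1)*(p + 1)*(p + 1)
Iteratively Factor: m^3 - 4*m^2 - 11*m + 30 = (m - 2)*(m^2 - 2*m - 15) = (m - 2)*(m + 3)*(m - 5)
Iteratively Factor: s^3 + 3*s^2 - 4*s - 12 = (s + 2)*(s^2 + s - 6) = (s - 2)*(s + 2)*(s + 3)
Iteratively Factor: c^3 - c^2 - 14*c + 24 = (c - 3)*(c^2 + 2*c - 8) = (c - 3)*(c + 4)*(c - 2)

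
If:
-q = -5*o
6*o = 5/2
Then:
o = 5/12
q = 25/12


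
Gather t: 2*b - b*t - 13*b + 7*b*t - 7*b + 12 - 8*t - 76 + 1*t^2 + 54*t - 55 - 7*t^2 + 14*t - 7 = -18*b - 6*t^2 + t*(6*b + 60) - 126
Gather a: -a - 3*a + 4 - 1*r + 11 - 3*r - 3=-4*a - 4*r + 12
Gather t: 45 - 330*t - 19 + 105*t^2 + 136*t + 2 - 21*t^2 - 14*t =84*t^2 - 208*t + 28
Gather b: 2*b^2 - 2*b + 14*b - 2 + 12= 2*b^2 + 12*b + 10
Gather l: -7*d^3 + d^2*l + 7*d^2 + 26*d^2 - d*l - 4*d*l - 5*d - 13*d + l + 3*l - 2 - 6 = -7*d^3 + 33*d^2 - 18*d + l*(d^2 - 5*d + 4) - 8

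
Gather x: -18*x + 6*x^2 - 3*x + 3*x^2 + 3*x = 9*x^2 - 18*x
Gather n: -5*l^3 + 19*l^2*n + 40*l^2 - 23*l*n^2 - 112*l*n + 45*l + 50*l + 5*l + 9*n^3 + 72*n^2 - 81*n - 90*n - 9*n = -5*l^3 + 40*l^2 + 100*l + 9*n^3 + n^2*(72 - 23*l) + n*(19*l^2 - 112*l - 180)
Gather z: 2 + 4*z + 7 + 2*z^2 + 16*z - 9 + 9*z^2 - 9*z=11*z^2 + 11*z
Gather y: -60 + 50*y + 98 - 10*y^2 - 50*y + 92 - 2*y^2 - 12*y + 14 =-12*y^2 - 12*y + 144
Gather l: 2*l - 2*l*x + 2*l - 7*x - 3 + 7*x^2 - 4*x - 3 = l*(4 - 2*x) + 7*x^2 - 11*x - 6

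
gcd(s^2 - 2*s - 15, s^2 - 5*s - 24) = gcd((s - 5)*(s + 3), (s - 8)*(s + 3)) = s + 3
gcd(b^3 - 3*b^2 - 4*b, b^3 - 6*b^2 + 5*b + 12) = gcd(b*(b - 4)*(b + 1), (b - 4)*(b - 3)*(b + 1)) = b^2 - 3*b - 4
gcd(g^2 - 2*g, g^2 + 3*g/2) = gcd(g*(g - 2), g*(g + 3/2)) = g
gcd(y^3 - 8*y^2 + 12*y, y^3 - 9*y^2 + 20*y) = y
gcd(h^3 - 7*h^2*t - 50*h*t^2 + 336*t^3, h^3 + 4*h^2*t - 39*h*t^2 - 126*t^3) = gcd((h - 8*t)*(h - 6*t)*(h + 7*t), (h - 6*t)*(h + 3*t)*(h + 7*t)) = -h^2 - h*t + 42*t^2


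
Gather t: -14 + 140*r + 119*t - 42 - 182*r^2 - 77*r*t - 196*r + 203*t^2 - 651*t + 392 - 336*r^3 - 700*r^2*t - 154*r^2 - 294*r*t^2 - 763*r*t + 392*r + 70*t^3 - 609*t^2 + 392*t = -336*r^3 - 336*r^2 + 336*r + 70*t^3 + t^2*(-294*r - 406) + t*(-700*r^2 - 840*r - 140) + 336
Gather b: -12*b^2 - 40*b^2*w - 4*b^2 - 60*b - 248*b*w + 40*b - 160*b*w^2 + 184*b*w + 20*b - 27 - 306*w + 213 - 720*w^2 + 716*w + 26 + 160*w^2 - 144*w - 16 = b^2*(-40*w - 16) + b*(-160*w^2 - 64*w) - 560*w^2 + 266*w + 196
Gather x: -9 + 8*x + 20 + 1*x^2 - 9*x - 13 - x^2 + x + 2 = 0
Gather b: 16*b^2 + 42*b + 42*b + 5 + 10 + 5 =16*b^2 + 84*b + 20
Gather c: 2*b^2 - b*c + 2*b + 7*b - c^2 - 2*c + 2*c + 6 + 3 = 2*b^2 - b*c + 9*b - c^2 + 9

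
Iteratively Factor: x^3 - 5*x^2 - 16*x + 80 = (x + 4)*(x^2 - 9*x + 20) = (x - 4)*(x + 4)*(x - 5)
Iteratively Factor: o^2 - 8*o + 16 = (o - 4)*(o - 4)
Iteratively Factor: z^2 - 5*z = (z)*(z - 5)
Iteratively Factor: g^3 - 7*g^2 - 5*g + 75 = (g + 3)*(g^2 - 10*g + 25) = (g - 5)*(g + 3)*(g - 5)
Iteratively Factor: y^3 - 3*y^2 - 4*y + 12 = (y - 3)*(y^2 - 4) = (y - 3)*(y - 2)*(y + 2)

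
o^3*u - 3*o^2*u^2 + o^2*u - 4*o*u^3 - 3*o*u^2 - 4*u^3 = (o - 4*u)*(o + u)*(o*u + u)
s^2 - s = s*(s - 1)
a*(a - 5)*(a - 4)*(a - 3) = a^4 - 12*a^3 + 47*a^2 - 60*a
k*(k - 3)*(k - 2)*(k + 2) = k^4 - 3*k^3 - 4*k^2 + 12*k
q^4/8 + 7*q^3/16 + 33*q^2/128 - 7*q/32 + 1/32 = (q/4 + 1/2)*(q/2 + 1)*(q - 1/4)^2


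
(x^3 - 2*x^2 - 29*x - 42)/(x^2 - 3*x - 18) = (x^2 - 5*x - 14)/(x - 6)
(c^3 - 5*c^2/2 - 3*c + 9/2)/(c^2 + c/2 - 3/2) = c - 3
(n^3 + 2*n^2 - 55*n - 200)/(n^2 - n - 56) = (n^2 + 10*n + 25)/(n + 7)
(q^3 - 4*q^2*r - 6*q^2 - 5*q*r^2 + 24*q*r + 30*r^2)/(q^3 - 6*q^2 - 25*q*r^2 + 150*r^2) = (q + r)/(q + 5*r)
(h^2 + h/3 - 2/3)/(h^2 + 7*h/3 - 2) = (h + 1)/(h + 3)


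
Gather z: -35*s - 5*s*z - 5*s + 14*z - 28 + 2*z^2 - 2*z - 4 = -40*s + 2*z^2 + z*(12 - 5*s) - 32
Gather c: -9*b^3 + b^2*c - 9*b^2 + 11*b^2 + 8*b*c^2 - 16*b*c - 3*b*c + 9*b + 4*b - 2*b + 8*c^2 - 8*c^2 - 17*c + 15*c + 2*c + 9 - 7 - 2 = -9*b^3 + 2*b^2 + 8*b*c^2 + 11*b + c*(b^2 - 19*b)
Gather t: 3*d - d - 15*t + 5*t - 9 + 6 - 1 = 2*d - 10*t - 4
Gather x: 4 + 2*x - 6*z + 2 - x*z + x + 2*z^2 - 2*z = x*(3 - z) + 2*z^2 - 8*z + 6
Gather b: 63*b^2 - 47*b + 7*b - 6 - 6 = 63*b^2 - 40*b - 12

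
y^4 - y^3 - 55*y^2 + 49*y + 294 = (y - 7)*(y - 3)*(y + 2)*(y + 7)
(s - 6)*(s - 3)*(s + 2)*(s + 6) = s^4 - s^3 - 42*s^2 + 36*s + 216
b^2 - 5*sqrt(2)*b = b*(b - 5*sqrt(2))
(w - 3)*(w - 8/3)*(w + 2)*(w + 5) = w^4 + 4*w^3/3 - 65*w^2/3 - 2*w/3 + 80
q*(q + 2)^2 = q^3 + 4*q^2 + 4*q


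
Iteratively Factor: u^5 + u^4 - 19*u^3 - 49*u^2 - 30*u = (u + 2)*(u^4 - u^3 - 17*u^2 - 15*u) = (u + 2)*(u + 3)*(u^3 - 4*u^2 - 5*u) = (u + 1)*(u + 2)*(u + 3)*(u^2 - 5*u) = u*(u + 1)*(u + 2)*(u + 3)*(u - 5)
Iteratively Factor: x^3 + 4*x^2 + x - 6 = (x - 1)*(x^2 + 5*x + 6) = (x - 1)*(x + 3)*(x + 2)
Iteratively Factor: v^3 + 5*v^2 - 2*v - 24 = (v - 2)*(v^2 + 7*v + 12) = (v - 2)*(v + 4)*(v + 3)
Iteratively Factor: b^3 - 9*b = (b - 3)*(b^2 + 3*b) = (b - 3)*(b + 3)*(b)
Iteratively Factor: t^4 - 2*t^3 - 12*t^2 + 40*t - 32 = (t - 2)*(t^3 - 12*t + 16) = (t - 2)*(t + 4)*(t^2 - 4*t + 4) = (t - 2)^2*(t + 4)*(t - 2)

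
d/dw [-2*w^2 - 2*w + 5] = -4*w - 2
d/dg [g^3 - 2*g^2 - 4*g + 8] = 3*g^2 - 4*g - 4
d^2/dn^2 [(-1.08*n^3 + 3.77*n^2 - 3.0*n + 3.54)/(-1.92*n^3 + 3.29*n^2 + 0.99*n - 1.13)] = (-14.151168*n^6 + 78.672384*n^5 - 341.414784*n^4 + 583.350222*n^3 - 358.980042*n^2 + 52.094412*n - 36.17605)/(7.077888*n^9 - 36.384768*n^8 + 51.398208*n^7 + 14.407399*n^6 - 69.330105*n^5 + 14.132688*n^4 + 28.467783*n^3 - 9.280464*n^2 - 3.792393*n + 1.442897)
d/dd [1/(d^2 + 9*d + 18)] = (-2*d - 9)/(d^2 + 9*d + 18)^2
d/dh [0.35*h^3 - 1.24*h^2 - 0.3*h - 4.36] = 1.05*h^2 - 2.48*h - 0.3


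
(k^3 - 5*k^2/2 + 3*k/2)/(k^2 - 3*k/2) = k - 1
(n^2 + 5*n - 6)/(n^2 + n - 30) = (n - 1)/(n - 5)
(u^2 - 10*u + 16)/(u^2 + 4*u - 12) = (u - 8)/(u + 6)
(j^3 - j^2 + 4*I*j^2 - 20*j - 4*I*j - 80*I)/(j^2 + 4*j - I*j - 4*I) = (j^2 + j*(-5 + 4*I) - 20*I)/(j - I)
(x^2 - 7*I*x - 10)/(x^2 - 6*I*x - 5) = (x - 2*I)/(x - I)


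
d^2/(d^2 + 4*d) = d/(d + 4)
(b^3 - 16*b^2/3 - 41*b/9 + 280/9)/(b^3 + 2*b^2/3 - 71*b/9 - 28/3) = (3*b^2 - 23*b + 40)/(3*b^2 - 5*b - 12)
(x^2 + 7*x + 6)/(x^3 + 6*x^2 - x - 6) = 1/(x - 1)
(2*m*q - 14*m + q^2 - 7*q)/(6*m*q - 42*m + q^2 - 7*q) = (2*m + q)/(6*m + q)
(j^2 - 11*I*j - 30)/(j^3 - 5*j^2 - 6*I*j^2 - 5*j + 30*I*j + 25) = (j - 6*I)/(j^2 - j*(5 + I) + 5*I)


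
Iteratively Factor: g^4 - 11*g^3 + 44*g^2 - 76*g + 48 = (g - 2)*(g^3 - 9*g^2 + 26*g - 24) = (g - 2)^2*(g^2 - 7*g + 12) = (g - 4)*(g - 2)^2*(g - 3)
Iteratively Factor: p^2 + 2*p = (p + 2)*(p)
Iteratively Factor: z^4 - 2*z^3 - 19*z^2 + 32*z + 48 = (z - 4)*(z^3 + 2*z^2 - 11*z - 12) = (z - 4)*(z - 3)*(z^2 + 5*z + 4) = (z - 4)*(z - 3)*(z + 4)*(z + 1)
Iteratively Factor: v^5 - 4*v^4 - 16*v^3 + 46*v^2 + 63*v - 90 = (v + 3)*(v^4 - 7*v^3 + 5*v^2 + 31*v - 30) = (v - 5)*(v + 3)*(v^3 - 2*v^2 - 5*v + 6) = (v - 5)*(v - 3)*(v + 3)*(v^2 + v - 2) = (v - 5)*(v - 3)*(v + 2)*(v + 3)*(v - 1)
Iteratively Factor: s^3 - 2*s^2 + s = (s)*(s^2 - 2*s + 1) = s*(s - 1)*(s - 1)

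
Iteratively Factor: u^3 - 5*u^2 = (u)*(u^2 - 5*u) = u^2*(u - 5)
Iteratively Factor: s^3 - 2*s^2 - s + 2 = (s - 1)*(s^2 - s - 2) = (s - 2)*(s - 1)*(s + 1)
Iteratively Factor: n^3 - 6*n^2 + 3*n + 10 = (n - 5)*(n^2 - n - 2) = (n - 5)*(n + 1)*(n - 2)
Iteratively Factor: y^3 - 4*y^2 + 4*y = (y)*(y^2 - 4*y + 4) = y*(y - 2)*(y - 2)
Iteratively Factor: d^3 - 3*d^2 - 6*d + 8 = (d - 1)*(d^2 - 2*d - 8) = (d - 1)*(d + 2)*(d - 4)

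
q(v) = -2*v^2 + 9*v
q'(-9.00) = 45.00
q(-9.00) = -243.00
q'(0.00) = 9.00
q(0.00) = 0.00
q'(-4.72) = 27.88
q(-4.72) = -87.04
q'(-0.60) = 11.40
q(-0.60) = -6.12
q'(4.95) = -10.80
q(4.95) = -4.46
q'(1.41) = 3.36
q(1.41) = 8.71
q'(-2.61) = 19.44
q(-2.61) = -37.11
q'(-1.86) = 16.44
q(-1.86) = -23.66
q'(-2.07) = 17.28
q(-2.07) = -27.20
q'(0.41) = 7.36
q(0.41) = 3.35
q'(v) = 9 - 4*v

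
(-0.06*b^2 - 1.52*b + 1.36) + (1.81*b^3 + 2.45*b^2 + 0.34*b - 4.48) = 1.81*b^3 + 2.39*b^2 - 1.18*b - 3.12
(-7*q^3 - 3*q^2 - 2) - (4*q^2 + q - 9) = -7*q^3 - 7*q^2 - q + 7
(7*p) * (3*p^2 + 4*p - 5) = 21*p^3 + 28*p^2 - 35*p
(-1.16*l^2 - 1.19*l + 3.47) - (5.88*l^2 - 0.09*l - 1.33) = -7.04*l^2 - 1.1*l + 4.8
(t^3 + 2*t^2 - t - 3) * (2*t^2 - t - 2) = 2*t^5 + 3*t^4 - 6*t^3 - 9*t^2 + 5*t + 6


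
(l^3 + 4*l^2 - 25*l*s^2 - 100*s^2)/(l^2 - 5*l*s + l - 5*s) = (l^2 + 5*l*s + 4*l + 20*s)/(l + 1)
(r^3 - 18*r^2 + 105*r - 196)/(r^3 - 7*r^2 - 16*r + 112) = (r - 7)/(r + 4)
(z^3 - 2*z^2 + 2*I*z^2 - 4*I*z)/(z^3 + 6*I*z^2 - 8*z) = (z - 2)/(z + 4*I)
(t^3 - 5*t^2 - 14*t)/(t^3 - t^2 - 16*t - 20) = t*(t - 7)/(t^2 - 3*t - 10)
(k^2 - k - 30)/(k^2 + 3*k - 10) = (k - 6)/(k - 2)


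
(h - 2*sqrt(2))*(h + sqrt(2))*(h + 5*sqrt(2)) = h^3 + 4*sqrt(2)*h^2 - 14*h - 20*sqrt(2)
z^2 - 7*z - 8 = (z - 8)*(z + 1)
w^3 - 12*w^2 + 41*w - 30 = (w - 6)*(w - 5)*(w - 1)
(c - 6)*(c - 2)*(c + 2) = c^3 - 6*c^2 - 4*c + 24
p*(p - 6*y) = p^2 - 6*p*y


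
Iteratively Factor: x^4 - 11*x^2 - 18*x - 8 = (x + 1)*(x^3 - x^2 - 10*x - 8) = (x + 1)*(x + 2)*(x^2 - 3*x - 4) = (x + 1)^2*(x + 2)*(x - 4)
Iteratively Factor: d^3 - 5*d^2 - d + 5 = (d - 5)*(d^2 - 1) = (d - 5)*(d - 1)*(d + 1)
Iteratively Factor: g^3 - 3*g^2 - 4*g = (g + 1)*(g^2 - 4*g) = (g - 4)*(g + 1)*(g)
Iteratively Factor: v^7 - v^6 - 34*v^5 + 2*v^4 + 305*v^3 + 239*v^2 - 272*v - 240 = (v + 1)*(v^6 - 2*v^5 - 32*v^4 + 34*v^3 + 271*v^2 - 32*v - 240) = (v - 1)*(v + 1)*(v^5 - v^4 - 33*v^3 + v^2 + 272*v + 240) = (v - 5)*(v - 1)*(v + 1)*(v^4 + 4*v^3 - 13*v^2 - 64*v - 48) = (v - 5)*(v - 4)*(v - 1)*(v + 1)*(v^3 + 8*v^2 + 19*v + 12) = (v - 5)*(v - 4)*(v - 1)*(v + 1)*(v + 4)*(v^2 + 4*v + 3) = (v - 5)*(v - 4)*(v - 1)*(v + 1)*(v + 3)*(v + 4)*(v + 1)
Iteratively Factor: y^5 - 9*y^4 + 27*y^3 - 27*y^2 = (y - 3)*(y^4 - 6*y^3 + 9*y^2) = y*(y - 3)*(y^3 - 6*y^2 + 9*y) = y^2*(y - 3)*(y^2 - 6*y + 9) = y^2*(y - 3)^2*(y - 3)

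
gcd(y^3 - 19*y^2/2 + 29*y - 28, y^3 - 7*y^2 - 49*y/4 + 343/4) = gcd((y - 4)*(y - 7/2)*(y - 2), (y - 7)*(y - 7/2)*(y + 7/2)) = y - 7/2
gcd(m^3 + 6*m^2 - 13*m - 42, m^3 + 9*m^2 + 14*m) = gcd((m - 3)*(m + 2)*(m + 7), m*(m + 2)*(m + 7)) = m^2 + 9*m + 14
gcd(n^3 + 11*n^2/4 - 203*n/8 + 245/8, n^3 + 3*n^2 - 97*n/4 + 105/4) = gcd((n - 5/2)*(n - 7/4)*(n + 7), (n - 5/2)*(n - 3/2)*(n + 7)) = n^2 + 9*n/2 - 35/2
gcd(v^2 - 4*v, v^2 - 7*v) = v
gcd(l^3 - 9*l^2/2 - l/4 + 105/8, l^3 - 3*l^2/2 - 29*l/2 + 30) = l - 5/2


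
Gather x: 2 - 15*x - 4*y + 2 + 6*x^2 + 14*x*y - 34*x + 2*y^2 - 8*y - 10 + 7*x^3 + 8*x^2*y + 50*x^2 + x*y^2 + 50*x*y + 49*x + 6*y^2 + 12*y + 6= 7*x^3 + x^2*(8*y + 56) + x*(y^2 + 64*y) + 8*y^2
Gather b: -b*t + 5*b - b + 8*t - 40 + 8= b*(4 - t) + 8*t - 32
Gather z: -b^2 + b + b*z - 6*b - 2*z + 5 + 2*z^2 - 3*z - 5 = -b^2 - 5*b + 2*z^2 + z*(b - 5)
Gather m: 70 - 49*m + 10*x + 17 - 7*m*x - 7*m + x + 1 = m*(-7*x - 56) + 11*x + 88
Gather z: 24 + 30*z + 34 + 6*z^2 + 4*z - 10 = 6*z^2 + 34*z + 48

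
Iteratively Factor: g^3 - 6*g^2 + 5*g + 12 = (g - 3)*(g^2 - 3*g - 4) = (g - 3)*(g + 1)*(g - 4)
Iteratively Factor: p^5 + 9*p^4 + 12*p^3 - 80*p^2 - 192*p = (p + 4)*(p^4 + 5*p^3 - 8*p^2 - 48*p) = p*(p + 4)*(p^3 + 5*p^2 - 8*p - 48) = p*(p + 4)^2*(p^2 + p - 12) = p*(p - 3)*(p + 4)^2*(p + 4)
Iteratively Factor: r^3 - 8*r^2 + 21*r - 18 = (r - 3)*(r^2 - 5*r + 6) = (r - 3)^2*(r - 2)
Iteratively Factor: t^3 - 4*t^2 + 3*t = (t - 3)*(t^2 - t) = t*(t - 3)*(t - 1)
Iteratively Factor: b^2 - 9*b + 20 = (b - 4)*(b - 5)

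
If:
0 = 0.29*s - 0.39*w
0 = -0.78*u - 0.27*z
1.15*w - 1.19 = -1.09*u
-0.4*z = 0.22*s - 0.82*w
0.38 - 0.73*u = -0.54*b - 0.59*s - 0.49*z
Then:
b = -6.64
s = 2.44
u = -0.82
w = 1.82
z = 2.38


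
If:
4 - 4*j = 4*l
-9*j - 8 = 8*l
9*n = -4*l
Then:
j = -16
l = 17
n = -68/9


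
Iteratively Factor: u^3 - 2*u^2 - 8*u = (u + 2)*(u^2 - 4*u) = u*(u + 2)*(u - 4)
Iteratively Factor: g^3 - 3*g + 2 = (g + 2)*(g^2 - 2*g + 1) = (g - 1)*(g + 2)*(g - 1)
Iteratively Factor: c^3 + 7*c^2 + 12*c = (c + 3)*(c^2 + 4*c) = c*(c + 3)*(c + 4)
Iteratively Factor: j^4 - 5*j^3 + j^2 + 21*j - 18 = (j - 1)*(j^3 - 4*j^2 - 3*j + 18) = (j - 3)*(j - 1)*(j^2 - j - 6) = (j - 3)^2*(j - 1)*(j + 2)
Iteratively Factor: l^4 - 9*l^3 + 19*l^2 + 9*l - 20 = (l + 1)*(l^3 - 10*l^2 + 29*l - 20) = (l - 4)*(l + 1)*(l^2 - 6*l + 5) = (l - 4)*(l - 1)*(l + 1)*(l - 5)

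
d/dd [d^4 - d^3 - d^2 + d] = 4*d^3 - 3*d^2 - 2*d + 1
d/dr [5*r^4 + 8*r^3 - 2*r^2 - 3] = 4*r*(5*r^2 + 6*r - 1)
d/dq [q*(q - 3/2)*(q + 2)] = 3*q^2 + q - 3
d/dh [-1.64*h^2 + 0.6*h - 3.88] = 0.6 - 3.28*h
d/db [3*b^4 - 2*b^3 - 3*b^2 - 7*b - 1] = 12*b^3 - 6*b^2 - 6*b - 7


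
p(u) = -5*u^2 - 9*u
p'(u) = -10*u - 9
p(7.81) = -375.27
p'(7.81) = -87.10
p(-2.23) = -4.79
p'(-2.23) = 13.30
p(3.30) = -84.15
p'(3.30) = -42.00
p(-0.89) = 4.05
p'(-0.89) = -0.10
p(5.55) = -203.96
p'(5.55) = -64.50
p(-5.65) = -108.76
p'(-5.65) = 47.50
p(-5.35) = -94.96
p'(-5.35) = 44.50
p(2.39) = -50.07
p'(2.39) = -32.90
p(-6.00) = -126.00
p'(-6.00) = 51.00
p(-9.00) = -324.00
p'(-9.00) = 81.00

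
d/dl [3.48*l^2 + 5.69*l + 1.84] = 6.96*l + 5.69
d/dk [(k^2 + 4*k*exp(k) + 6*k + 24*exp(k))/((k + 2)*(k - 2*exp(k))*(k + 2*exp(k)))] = (2*(k + 2)*(k - 2*exp(k))*(k + 2*exp(k))*(2*k*exp(k) + k + 14*exp(k) + 3) - (k + 2)*(k - 2*exp(k))*(2*exp(k) + 1)*(k^2 + 4*k*exp(k) + 6*k + 24*exp(k)) + (k + 2)*(k + 2*exp(k))*(2*exp(k) - 1)*(k^2 + 4*k*exp(k) + 6*k + 24*exp(k)) - (k - 2*exp(k))*(k + 2*exp(k))*(k^2 + 4*k*exp(k) + 6*k + 24*exp(k)))/((k + 2)^2*(k - 2*exp(k))^2*(k + 2*exp(k))^2)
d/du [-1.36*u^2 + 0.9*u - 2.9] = 0.9 - 2.72*u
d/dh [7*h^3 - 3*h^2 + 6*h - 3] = 21*h^2 - 6*h + 6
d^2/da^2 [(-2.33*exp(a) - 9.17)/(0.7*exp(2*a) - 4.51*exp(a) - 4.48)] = (-1.1417*exp(4*a) - 25.32901*exp(3*a) + 43.00779*exp(2*a) - 254.470013*exp(a) + 138.513984)*exp(a)/(0.343*exp(6*a) - 6.6297*exp(5*a) + 36.12861*exp(4*a) - 6.87369099999999*exp(3*a) - 231.223104*exp(2*a) - 271.552512*exp(a) - 89.915392)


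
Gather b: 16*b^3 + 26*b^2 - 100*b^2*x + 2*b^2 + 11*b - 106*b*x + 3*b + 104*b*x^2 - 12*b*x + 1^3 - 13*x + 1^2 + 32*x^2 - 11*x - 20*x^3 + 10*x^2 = 16*b^3 + b^2*(28 - 100*x) + b*(104*x^2 - 118*x + 14) - 20*x^3 + 42*x^2 - 24*x + 2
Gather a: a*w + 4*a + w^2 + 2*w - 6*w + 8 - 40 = a*(w + 4) + w^2 - 4*w - 32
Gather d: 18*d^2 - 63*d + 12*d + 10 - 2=18*d^2 - 51*d + 8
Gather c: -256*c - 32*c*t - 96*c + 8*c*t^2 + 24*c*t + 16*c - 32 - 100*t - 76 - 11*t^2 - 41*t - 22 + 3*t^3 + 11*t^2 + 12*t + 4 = c*(8*t^2 - 8*t - 336) + 3*t^3 - 129*t - 126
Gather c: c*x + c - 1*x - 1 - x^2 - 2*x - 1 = c*(x + 1) - x^2 - 3*x - 2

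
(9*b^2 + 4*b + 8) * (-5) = -45*b^2 - 20*b - 40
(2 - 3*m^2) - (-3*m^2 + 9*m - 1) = 3 - 9*m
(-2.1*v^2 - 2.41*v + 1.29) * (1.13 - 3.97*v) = 8.337*v^3 + 7.1947*v^2 - 7.8446*v + 1.4577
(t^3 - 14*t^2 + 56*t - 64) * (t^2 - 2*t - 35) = t^5 - 16*t^4 + 49*t^3 + 314*t^2 - 1832*t + 2240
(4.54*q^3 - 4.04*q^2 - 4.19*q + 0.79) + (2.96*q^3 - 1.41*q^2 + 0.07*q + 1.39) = 7.5*q^3 - 5.45*q^2 - 4.12*q + 2.18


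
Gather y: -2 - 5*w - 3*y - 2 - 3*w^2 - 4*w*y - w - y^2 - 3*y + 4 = -3*w^2 - 6*w - y^2 + y*(-4*w - 6)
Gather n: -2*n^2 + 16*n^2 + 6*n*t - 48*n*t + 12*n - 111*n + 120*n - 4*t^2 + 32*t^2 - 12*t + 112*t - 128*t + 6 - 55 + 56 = 14*n^2 + n*(21 - 42*t) + 28*t^2 - 28*t + 7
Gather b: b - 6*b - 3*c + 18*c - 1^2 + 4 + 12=-5*b + 15*c + 15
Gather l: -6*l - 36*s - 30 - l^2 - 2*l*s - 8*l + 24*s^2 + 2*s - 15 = -l^2 + l*(-2*s - 14) + 24*s^2 - 34*s - 45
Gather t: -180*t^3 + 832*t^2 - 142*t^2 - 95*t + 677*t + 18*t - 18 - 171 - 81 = -180*t^3 + 690*t^2 + 600*t - 270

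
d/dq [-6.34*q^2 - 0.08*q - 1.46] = -12.68*q - 0.08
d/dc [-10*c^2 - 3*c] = -20*c - 3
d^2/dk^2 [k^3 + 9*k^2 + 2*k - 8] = 6*k + 18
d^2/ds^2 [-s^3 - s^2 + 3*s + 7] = -6*s - 2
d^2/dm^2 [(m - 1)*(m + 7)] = 2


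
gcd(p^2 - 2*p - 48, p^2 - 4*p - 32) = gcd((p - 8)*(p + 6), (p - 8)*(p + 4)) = p - 8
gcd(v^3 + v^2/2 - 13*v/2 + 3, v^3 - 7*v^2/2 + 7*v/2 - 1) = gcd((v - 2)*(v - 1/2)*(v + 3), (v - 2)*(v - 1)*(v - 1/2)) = v^2 - 5*v/2 + 1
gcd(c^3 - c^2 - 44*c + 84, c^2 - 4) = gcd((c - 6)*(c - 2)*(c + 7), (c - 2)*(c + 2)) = c - 2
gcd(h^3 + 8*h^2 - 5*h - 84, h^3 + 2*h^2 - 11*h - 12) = h^2 + h - 12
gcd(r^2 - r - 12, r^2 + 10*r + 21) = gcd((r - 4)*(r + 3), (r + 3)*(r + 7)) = r + 3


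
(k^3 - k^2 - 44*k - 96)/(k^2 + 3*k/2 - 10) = 2*(k^2 - 5*k - 24)/(2*k - 5)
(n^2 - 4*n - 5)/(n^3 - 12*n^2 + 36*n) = (n^2 - 4*n - 5)/(n*(n^2 - 12*n + 36))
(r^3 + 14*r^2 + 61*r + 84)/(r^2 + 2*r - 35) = (r^2 + 7*r + 12)/(r - 5)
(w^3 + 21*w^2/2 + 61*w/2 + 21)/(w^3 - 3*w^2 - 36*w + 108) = (2*w^2 + 9*w + 7)/(2*(w^2 - 9*w + 18))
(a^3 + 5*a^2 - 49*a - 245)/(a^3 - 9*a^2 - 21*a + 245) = (a + 7)/(a - 7)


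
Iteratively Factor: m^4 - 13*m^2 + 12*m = (m - 1)*(m^3 + m^2 - 12*m) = (m - 1)*(m + 4)*(m^2 - 3*m) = (m - 3)*(m - 1)*(m + 4)*(m)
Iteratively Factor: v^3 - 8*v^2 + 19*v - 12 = (v - 1)*(v^2 - 7*v + 12) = (v - 3)*(v - 1)*(v - 4)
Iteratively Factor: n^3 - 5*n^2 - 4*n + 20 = (n - 5)*(n^2 - 4) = (n - 5)*(n - 2)*(n + 2)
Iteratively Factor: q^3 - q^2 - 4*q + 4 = (q + 2)*(q^2 - 3*q + 2) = (q - 2)*(q + 2)*(q - 1)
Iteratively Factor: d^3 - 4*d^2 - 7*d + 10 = (d - 1)*(d^2 - 3*d - 10) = (d - 1)*(d + 2)*(d - 5)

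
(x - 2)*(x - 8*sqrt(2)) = x^2 - 8*sqrt(2)*x - 2*x + 16*sqrt(2)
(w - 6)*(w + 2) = w^2 - 4*w - 12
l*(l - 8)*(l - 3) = l^3 - 11*l^2 + 24*l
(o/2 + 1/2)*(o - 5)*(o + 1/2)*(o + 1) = o^4/2 - 5*o^3/4 - 21*o^2/4 - 19*o/4 - 5/4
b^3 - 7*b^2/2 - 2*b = b*(b - 4)*(b + 1/2)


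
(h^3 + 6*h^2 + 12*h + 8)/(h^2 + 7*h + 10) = (h^2 + 4*h + 4)/(h + 5)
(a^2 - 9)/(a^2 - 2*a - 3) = (a + 3)/(a + 1)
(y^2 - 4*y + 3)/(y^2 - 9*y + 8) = (y - 3)/(y - 8)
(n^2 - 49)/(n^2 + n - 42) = (n - 7)/(n - 6)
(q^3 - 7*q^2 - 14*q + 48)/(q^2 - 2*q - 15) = (q^2 - 10*q + 16)/(q - 5)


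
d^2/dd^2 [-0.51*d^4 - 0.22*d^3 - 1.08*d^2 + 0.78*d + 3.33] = -6.12*d^2 - 1.32*d - 2.16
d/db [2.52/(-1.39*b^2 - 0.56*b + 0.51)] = (7.0056*b + 1.4112)/(1.39*b^2 + 0.56*b - 0.51)^2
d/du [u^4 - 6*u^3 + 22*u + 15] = 4*u^3 - 18*u^2 + 22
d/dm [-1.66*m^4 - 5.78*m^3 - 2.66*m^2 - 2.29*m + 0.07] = -6.64*m^3 - 17.34*m^2 - 5.32*m - 2.29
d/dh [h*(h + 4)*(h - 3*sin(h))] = -h*(h + 4)*(3*cos(h) - 1) + h*(h - 3*sin(h)) + (h + 4)*(h - 3*sin(h))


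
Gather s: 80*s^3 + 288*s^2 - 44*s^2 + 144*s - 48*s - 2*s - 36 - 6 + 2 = 80*s^3 + 244*s^2 + 94*s - 40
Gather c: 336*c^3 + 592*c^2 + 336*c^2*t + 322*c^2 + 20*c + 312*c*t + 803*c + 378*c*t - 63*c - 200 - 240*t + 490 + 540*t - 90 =336*c^3 + c^2*(336*t + 914) + c*(690*t + 760) + 300*t + 200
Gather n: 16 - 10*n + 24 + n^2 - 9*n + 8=n^2 - 19*n + 48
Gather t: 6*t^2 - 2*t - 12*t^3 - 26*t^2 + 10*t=-12*t^3 - 20*t^2 + 8*t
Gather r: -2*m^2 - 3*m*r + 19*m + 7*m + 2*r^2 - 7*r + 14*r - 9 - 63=-2*m^2 + 26*m + 2*r^2 + r*(7 - 3*m) - 72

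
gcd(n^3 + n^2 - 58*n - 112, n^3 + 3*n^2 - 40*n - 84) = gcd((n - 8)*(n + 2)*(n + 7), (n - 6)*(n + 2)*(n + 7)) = n^2 + 9*n + 14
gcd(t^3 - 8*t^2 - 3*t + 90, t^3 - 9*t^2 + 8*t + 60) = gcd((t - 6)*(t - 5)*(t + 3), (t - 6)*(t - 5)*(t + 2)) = t^2 - 11*t + 30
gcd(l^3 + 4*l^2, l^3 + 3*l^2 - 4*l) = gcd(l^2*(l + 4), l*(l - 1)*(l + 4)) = l^2 + 4*l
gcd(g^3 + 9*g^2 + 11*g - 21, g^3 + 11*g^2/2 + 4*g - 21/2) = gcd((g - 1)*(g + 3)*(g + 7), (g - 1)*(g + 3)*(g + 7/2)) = g^2 + 2*g - 3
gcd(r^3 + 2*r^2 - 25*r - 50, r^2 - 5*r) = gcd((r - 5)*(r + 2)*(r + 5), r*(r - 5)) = r - 5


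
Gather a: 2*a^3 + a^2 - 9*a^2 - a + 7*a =2*a^3 - 8*a^2 + 6*a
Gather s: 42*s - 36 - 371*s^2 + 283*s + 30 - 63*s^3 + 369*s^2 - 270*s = -63*s^3 - 2*s^2 + 55*s - 6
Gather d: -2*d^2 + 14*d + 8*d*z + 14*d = -2*d^2 + d*(8*z + 28)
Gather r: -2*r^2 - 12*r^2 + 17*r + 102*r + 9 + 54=-14*r^2 + 119*r + 63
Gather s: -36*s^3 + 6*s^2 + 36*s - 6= -36*s^3 + 6*s^2 + 36*s - 6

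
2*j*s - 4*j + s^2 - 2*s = (2*j + s)*(s - 2)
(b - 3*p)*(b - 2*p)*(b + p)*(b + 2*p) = b^4 - 2*b^3*p - 7*b^2*p^2 + 8*b*p^3 + 12*p^4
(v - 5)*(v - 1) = v^2 - 6*v + 5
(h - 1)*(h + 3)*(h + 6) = h^3 + 8*h^2 + 9*h - 18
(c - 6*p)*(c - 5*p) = c^2 - 11*c*p + 30*p^2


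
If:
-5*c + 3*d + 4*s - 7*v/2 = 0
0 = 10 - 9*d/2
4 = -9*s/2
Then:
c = 28/45 - 7*v/10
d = 20/9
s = -8/9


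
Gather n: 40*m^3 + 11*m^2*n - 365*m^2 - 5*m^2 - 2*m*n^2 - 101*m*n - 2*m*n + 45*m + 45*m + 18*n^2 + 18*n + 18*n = 40*m^3 - 370*m^2 + 90*m + n^2*(18 - 2*m) + n*(11*m^2 - 103*m + 36)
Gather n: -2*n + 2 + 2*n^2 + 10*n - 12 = 2*n^2 + 8*n - 10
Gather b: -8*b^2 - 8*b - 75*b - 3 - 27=-8*b^2 - 83*b - 30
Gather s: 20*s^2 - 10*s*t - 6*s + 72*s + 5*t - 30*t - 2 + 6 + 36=20*s^2 + s*(66 - 10*t) - 25*t + 40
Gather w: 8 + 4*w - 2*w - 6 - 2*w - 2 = 0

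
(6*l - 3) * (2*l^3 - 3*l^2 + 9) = 12*l^4 - 24*l^3 + 9*l^2 + 54*l - 27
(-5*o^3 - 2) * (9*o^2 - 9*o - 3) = -45*o^5 + 45*o^4 + 15*o^3 - 18*o^2 + 18*o + 6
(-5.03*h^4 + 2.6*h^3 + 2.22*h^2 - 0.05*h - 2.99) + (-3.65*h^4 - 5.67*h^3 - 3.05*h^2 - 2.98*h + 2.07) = -8.68*h^4 - 3.07*h^3 - 0.83*h^2 - 3.03*h - 0.92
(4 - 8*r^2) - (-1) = 5 - 8*r^2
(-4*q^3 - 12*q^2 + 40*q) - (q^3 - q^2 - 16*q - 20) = -5*q^3 - 11*q^2 + 56*q + 20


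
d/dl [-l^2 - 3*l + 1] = -2*l - 3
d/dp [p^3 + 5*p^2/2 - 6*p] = 3*p^2 + 5*p - 6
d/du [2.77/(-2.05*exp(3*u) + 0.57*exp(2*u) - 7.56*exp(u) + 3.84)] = (17.0355*exp(2*u) - 3.1578*exp(u) + 20.9412)*exp(u)/(2.05*exp(3*u) - 0.57*exp(2*u) + 7.56*exp(u) - 3.84)^2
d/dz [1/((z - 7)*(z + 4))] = (3 - 2*z)/(z^4 - 6*z^3 - 47*z^2 + 168*z + 784)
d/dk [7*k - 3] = 7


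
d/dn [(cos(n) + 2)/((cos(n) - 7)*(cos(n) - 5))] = (cos(n)^2 + 4*cos(n) - 59)*sin(n)/((cos(n) - 7)^2*(cos(n) - 5)^2)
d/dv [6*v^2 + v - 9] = 12*v + 1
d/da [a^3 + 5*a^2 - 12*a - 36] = 3*a^2 + 10*a - 12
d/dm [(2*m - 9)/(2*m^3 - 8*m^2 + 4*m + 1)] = 2*(-4*m^3 + 35*m^2 - 72*m + 19)/(4*m^6 - 32*m^5 + 80*m^4 - 60*m^3 + 8*m + 1)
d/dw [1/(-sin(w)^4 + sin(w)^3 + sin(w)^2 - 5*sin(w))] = (4*sin(w)^3 - 3*sin(w)^2 - 2*sin(w) + 5)*cos(w)/((-sin(w)*cos(w)^2 + cos(w)^2 + 4)^2*sin(w)^2)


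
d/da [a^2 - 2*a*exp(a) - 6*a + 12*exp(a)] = -2*a*exp(a) + 2*a + 10*exp(a) - 6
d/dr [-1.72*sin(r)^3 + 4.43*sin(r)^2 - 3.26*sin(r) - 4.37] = (-5.16*sin(r)^2 + 8.86*sin(r) - 3.26)*cos(r)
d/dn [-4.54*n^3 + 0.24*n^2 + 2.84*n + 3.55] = -13.62*n^2 + 0.48*n + 2.84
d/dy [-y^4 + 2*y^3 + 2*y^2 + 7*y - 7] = -4*y^3 + 6*y^2 + 4*y + 7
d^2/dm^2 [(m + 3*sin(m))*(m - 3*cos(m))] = 3*sqrt(2)*m*cos(m + pi/4) + 18*sin(2*m) + 6*sqrt(2)*sin(m + pi/4) + 2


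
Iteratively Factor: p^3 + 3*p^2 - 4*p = (p + 4)*(p^2 - p) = (p - 1)*(p + 4)*(p)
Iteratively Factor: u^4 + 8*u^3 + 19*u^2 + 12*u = (u + 4)*(u^3 + 4*u^2 + 3*u) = u*(u + 4)*(u^2 + 4*u + 3) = u*(u + 1)*(u + 4)*(u + 3)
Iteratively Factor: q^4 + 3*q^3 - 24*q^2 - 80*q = (q - 5)*(q^3 + 8*q^2 + 16*q) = (q - 5)*(q + 4)*(q^2 + 4*q) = (q - 5)*(q + 4)^2*(q)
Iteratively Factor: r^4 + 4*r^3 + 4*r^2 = (r + 2)*(r^3 + 2*r^2) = (r + 2)^2*(r^2) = r*(r + 2)^2*(r)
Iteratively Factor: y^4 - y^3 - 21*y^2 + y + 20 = (y + 4)*(y^3 - 5*y^2 - y + 5) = (y - 5)*(y + 4)*(y^2 - 1) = (y - 5)*(y + 1)*(y + 4)*(y - 1)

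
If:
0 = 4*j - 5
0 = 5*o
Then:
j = 5/4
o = 0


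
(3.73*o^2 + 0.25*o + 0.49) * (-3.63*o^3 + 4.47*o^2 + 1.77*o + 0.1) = -13.5399*o^5 + 15.7656*o^4 + 5.9409*o^3 + 3.0058*o^2 + 0.8923*o + 0.049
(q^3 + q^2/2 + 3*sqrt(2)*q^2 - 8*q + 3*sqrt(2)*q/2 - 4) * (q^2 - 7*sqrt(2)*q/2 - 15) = q^5 - sqrt(2)*q^4/2 + q^4/2 - 44*q^3 - sqrt(2)*q^3/4 - 17*sqrt(2)*q^2 - 22*q^2 - 17*sqrt(2)*q/2 + 120*q + 60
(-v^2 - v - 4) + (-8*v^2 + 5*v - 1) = -9*v^2 + 4*v - 5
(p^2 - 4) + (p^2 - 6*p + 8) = 2*p^2 - 6*p + 4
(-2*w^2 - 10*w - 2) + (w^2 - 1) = -w^2 - 10*w - 3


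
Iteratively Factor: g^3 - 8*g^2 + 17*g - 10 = (g - 5)*(g^2 - 3*g + 2) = (g - 5)*(g - 1)*(g - 2)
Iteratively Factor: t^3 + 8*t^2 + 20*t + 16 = (t + 2)*(t^2 + 6*t + 8) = (t + 2)*(t + 4)*(t + 2)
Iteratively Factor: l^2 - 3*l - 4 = (l - 4)*(l + 1)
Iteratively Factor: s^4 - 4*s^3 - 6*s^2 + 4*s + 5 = (s - 5)*(s^3 + s^2 - s - 1) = (s - 5)*(s + 1)*(s^2 - 1) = (s - 5)*(s + 1)^2*(s - 1)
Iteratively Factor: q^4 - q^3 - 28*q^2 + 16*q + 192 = (q - 4)*(q^3 + 3*q^2 - 16*q - 48) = (q - 4)*(q + 4)*(q^2 - q - 12) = (q - 4)^2*(q + 4)*(q + 3)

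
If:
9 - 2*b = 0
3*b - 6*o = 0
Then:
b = 9/2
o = 9/4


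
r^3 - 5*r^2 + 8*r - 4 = (r - 2)^2*(r - 1)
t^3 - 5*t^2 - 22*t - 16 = (t - 8)*(t + 1)*(t + 2)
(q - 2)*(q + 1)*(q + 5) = q^3 + 4*q^2 - 7*q - 10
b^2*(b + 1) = b^3 + b^2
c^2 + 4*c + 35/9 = (c + 5/3)*(c + 7/3)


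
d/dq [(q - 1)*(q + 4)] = 2*q + 3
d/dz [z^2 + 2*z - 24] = 2*z + 2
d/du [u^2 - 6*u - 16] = 2*u - 6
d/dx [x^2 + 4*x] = 2*x + 4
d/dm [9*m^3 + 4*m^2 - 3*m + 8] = 27*m^2 + 8*m - 3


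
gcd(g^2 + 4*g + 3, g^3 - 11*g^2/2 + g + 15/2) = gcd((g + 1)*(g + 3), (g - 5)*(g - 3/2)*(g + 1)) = g + 1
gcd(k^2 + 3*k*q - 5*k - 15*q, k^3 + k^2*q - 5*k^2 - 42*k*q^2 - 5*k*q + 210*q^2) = k - 5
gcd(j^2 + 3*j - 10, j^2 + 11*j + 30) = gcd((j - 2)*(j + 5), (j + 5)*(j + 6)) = j + 5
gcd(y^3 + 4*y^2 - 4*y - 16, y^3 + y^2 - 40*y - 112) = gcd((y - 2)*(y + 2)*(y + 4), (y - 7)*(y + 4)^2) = y + 4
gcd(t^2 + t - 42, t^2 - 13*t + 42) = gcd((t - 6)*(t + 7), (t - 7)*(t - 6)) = t - 6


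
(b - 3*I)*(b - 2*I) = b^2 - 5*I*b - 6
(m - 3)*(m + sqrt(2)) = m^2 - 3*m + sqrt(2)*m - 3*sqrt(2)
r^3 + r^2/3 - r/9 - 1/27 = (r - 1/3)*(r + 1/3)^2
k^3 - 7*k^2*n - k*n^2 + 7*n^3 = (k - 7*n)*(k - n)*(k + n)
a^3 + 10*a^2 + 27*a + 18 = (a + 1)*(a + 3)*(a + 6)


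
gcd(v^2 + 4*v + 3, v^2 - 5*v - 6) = v + 1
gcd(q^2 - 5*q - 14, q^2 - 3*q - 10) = q + 2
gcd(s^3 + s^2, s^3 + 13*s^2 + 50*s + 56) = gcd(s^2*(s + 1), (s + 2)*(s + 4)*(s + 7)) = 1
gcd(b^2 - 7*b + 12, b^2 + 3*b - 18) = b - 3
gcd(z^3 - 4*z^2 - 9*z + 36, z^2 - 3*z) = z - 3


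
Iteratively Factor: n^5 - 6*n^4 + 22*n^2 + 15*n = (n - 3)*(n^4 - 3*n^3 - 9*n^2 - 5*n) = (n - 3)*(n + 1)*(n^3 - 4*n^2 - 5*n) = n*(n - 3)*(n + 1)*(n^2 - 4*n - 5) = n*(n - 5)*(n - 3)*(n + 1)*(n + 1)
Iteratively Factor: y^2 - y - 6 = (y - 3)*(y + 2)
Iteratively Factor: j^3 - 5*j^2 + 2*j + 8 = (j - 2)*(j^2 - 3*j - 4) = (j - 2)*(j + 1)*(j - 4)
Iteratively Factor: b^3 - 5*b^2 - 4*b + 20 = (b - 5)*(b^2 - 4) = (b - 5)*(b + 2)*(b - 2)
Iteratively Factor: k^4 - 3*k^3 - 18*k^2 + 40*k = (k)*(k^3 - 3*k^2 - 18*k + 40) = k*(k - 5)*(k^2 + 2*k - 8) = k*(k - 5)*(k + 4)*(k - 2)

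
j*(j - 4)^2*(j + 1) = j^4 - 7*j^3 + 8*j^2 + 16*j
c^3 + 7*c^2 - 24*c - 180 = (c - 5)*(c + 6)^2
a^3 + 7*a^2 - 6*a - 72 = (a - 3)*(a + 4)*(a + 6)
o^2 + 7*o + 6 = (o + 1)*(o + 6)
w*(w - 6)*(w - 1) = w^3 - 7*w^2 + 6*w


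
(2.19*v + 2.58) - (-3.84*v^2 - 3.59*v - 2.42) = 3.84*v^2 + 5.78*v + 5.0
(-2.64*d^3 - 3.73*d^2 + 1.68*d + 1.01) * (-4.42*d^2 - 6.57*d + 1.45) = 11.6688*d^5 + 33.8314*d^4 + 13.2525*d^3 - 20.9103*d^2 - 4.1997*d + 1.4645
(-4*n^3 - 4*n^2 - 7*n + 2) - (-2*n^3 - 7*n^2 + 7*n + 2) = -2*n^3 + 3*n^2 - 14*n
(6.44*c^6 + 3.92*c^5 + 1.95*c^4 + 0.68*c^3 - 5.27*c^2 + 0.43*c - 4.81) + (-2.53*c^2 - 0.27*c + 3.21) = 6.44*c^6 + 3.92*c^5 + 1.95*c^4 + 0.68*c^3 - 7.8*c^2 + 0.16*c - 1.6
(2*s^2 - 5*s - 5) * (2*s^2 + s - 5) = 4*s^4 - 8*s^3 - 25*s^2 + 20*s + 25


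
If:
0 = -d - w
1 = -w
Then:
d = 1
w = -1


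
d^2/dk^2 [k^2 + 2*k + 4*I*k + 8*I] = 2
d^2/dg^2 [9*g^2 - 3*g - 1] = 18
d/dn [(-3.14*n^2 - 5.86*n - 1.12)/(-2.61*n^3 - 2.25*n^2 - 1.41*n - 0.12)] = (-8.1954*n^4 - 30.5892*n^3 - 17.5272*n^2 - 4.2864*n - 0.876)/(6.8121*n^6 + 11.745*n^5 + 12.4227*n^4 + 6.9714*n^3 + 2.5281*n^2 + 0.3384*n + 0.0144)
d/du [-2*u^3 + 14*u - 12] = 14 - 6*u^2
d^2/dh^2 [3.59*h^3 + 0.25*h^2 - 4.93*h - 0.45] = 21.54*h + 0.5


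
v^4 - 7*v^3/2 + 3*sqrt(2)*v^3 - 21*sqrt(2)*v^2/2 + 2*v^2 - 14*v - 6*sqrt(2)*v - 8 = (v - 4)*(v + 1/2)*(v + sqrt(2))*(v + 2*sqrt(2))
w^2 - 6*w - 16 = (w - 8)*(w + 2)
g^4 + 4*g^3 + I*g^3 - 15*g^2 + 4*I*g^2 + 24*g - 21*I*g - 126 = (g - 3)*(g + 7)*(g - 2*I)*(g + 3*I)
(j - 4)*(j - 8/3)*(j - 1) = j^3 - 23*j^2/3 + 52*j/3 - 32/3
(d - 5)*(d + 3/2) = d^2 - 7*d/2 - 15/2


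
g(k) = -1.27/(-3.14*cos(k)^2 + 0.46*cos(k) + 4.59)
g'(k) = -1.27*(-6.28*sin(k)*cos(k) + 0.46*sin(k))/(-3.14*cos(k)^2 + 0.46*cos(k) + 4.59)^2 = (7.9756*cos(k) - 0.5842)*sin(k)/(-3.14*cos(k)^2 + 0.46*cos(k) + 4.59)^2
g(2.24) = -0.41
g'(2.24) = -0.45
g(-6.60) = -0.58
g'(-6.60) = -0.45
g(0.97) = -0.33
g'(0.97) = 0.22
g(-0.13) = -0.65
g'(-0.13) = -0.25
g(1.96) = -0.32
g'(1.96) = -0.21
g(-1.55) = -0.28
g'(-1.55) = 0.02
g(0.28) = -0.60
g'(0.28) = 0.43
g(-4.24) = -0.34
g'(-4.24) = -0.27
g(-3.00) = -1.20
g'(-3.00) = 1.07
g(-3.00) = -1.20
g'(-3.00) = 1.07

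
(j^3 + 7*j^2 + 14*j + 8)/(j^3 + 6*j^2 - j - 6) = (j^2 + 6*j + 8)/(j^2 + 5*j - 6)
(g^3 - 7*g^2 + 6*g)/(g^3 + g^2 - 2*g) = (g - 6)/(g + 2)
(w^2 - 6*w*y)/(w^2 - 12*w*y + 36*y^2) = w/(w - 6*y)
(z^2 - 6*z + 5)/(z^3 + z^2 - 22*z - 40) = (z - 1)/(z^2 + 6*z + 8)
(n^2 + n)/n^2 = (n + 1)/n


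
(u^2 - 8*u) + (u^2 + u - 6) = 2*u^2 - 7*u - 6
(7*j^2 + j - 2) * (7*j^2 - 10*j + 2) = 49*j^4 - 63*j^3 - 10*j^2 + 22*j - 4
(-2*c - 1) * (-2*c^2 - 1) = 4*c^3 + 2*c^2 + 2*c + 1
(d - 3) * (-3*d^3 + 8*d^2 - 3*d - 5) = -3*d^4 + 17*d^3 - 27*d^2 + 4*d + 15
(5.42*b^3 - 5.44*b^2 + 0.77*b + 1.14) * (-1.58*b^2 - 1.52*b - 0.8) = -8.5636*b^5 + 0.3568*b^4 + 2.7162*b^3 + 1.3804*b^2 - 2.3488*b - 0.912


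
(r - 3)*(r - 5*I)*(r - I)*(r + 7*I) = r^4 - 3*r^3 + I*r^3 + 37*r^2 - 3*I*r^2 - 111*r - 35*I*r + 105*I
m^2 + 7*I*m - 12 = (m + 3*I)*(m + 4*I)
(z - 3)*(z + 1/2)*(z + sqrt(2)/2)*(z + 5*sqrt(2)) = z^4 - 5*z^3/2 + 11*sqrt(2)*z^3/2 - 55*sqrt(2)*z^2/4 + 7*z^2/2 - 25*z/2 - 33*sqrt(2)*z/4 - 15/2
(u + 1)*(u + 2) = u^2 + 3*u + 2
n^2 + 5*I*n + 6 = (n - I)*(n + 6*I)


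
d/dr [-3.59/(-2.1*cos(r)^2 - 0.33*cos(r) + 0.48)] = (15.078*cos(r) + 1.1847)*sin(r)/(2.1*cos(r)^2 + 0.33*cos(r) - 0.48)^2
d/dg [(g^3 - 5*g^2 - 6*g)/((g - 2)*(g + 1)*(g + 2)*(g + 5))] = (-g^4 + 12*g^3 + 26*g^2 - 40*g + 120)/(g^6 + 10*g^5 + 17*g^4 - 80*g^3 - 184*g^2 + 160*g + 400)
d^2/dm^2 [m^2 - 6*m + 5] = 2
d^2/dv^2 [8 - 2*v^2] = -4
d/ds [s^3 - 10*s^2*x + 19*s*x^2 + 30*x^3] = 3*s^2 - 20*s*x + 19*x^2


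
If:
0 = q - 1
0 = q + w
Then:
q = 1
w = -1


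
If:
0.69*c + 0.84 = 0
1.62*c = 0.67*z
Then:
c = -1.22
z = -2.94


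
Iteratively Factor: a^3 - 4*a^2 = (a - 4)*(a^2) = a*(a - 4)*(a)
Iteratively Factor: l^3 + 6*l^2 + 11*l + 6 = (l + 1)*(l^2 + 5*l + 6) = (l + 1)*(l + 3)*(l + 2)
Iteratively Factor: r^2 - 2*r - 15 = (r + 3)*(r - 5)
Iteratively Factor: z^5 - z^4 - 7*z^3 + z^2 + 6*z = (z - 1)*(z^4 - 7*z^2 - 6*z) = (z - 3)*(z - 1)*(z^3 + 3*z^2 + 2*z) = (z - 3)*(z - 1)*(z + 2)*(z^2 + z) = z*(z - 3)*(z - 1)*(z + 2)*(z + 1)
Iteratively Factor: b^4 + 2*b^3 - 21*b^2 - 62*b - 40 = (b + 2)*(b^3 - 21*b - 20) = (b + 1)*(b + 2)*(b^2 - b - 20) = (b + 1)*(b + 2)*(b + 4)*(b - 5)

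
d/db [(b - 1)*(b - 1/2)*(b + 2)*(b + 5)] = 4*b^3 + 33*b^2/2 - 23/2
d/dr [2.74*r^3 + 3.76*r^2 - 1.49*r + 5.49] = 8.22*r^2 + 7.52*r - 1.49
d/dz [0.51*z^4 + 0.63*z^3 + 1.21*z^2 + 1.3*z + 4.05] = 2.04*z^3 + 1.89*z^2 + 2.42*z + 1.3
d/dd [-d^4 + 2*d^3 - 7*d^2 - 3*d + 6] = -4*d^3 + 6*d^2 - 14*d - 3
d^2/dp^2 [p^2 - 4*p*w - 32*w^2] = 2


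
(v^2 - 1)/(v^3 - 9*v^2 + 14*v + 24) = (v - 1)/(v^2 - 10*v + 24)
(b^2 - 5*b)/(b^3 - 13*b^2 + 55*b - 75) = b/(b^2 - 8*b + 15)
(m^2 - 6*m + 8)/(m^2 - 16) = (m - 2)/(m + 4)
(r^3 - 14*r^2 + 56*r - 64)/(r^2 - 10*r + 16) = r - 4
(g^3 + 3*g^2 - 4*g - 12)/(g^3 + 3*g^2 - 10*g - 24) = (g^2 + g - 6)/(g^2 + g - 12)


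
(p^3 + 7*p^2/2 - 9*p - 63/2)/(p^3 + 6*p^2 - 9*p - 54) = (p + 7/2)/(p + 6)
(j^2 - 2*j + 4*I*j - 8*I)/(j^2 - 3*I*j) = (j^2 - 2*j + 4*I*j - 8*I)/(j*(j - 3*I))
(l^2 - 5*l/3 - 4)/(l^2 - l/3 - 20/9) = 3*(l - 3)/(3*l - 5)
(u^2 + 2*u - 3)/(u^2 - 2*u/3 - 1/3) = 3*(u + 3)/(3*u + 1)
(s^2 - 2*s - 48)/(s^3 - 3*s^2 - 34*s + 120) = (s - 8)/(s^2 - 9*s + 20)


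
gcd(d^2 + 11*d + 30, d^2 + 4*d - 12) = d + 6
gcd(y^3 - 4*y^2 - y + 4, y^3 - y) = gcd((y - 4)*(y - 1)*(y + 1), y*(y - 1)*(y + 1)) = y^2 - 1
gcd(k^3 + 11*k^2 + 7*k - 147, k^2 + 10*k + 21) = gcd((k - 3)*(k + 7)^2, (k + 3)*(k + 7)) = k + 7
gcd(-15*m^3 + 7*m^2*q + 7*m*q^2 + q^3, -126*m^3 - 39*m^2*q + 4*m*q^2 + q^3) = 3*m + q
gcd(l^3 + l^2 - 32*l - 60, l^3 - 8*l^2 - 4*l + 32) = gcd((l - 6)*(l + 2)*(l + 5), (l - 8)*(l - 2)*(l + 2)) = l + 2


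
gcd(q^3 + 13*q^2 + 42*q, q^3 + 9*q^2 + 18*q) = q^2 + 6*q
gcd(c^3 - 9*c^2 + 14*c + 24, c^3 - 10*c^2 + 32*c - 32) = c - 4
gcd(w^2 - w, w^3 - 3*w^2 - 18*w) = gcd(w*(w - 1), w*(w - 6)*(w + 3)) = w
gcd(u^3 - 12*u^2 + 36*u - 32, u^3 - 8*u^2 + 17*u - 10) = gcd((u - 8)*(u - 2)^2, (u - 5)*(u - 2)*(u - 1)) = u - 2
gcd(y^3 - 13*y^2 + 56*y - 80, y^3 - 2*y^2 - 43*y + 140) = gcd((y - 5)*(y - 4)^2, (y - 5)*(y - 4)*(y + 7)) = y^2 - 9*y + 20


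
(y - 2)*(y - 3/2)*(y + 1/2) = y^3 - 3*y^2 + 5*y/4 + 3/2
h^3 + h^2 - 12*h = h*(h - 3)*(h + 4)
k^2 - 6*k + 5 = (k - 5)*(k - 1)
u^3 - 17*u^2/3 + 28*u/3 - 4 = (u - 3)*(u - 2)*(u - 2/3)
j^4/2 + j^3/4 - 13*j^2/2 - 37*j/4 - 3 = (j/2 + 1/2)*(j - 4)*(j + 1/2)*(j + 3)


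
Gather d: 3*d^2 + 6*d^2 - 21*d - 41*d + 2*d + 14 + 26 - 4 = 9*d^2 - 60*d + 36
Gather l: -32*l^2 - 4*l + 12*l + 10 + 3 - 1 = -32*l^2 + 8*l + 12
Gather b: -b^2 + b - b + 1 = 1 - b^2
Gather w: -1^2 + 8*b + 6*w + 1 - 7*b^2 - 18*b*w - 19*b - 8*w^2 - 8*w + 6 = -7*b^2 - 11*b - 8*w^2 + w*(-18*b - 2) + 6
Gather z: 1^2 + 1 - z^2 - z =-z^2 - z + 2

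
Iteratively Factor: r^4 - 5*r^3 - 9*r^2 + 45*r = (r - 5)*(r^3 - 9*r) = (r - 5)*(r + 3)*(r^2 - 3*r) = (r - 5)*(r - 3)*(r + 3)*(r)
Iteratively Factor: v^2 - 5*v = (v - 5)*(v)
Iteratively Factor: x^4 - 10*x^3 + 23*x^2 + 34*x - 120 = (x - 4)*(x^3 - 6*x^2 - x + 30) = (x - 5)*(x - 4)*(x^2 - x - 6) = (x - 5)*(x - 4)*(x - 3)*(x + 2)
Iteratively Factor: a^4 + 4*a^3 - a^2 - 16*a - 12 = (a + 1)*(a^3 + 3*a^2 - 4*a - 12) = (a + 1)*(a + 3)*(a^2 - 4) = (a + 1)*(a + 2)*(a + 3)*(a - 2)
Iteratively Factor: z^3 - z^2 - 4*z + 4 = (z + 2)*(z^2 - 3*z + 2) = (z - 1)*(z + 2)*(z - 2)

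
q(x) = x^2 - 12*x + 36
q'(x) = 2*x - 12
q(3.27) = 7.45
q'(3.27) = -5.46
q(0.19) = 33.76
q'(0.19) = -11.62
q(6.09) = 0.01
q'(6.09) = 0.18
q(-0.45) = 41.60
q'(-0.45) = -12.90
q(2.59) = 11.63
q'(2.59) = -6.82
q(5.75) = 0.06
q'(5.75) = -0.50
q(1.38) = 21.34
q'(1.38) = -9.24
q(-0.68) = 44.62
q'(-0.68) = -13.36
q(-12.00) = 324.00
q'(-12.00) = -36.00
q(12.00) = 36.00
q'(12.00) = 12.00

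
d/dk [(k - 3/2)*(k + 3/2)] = 2*k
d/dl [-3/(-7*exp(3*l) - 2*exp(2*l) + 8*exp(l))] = 3*(-21*exp(2*l) - 4*exp(l) + 8)*exp(-l)/(7*exp(2*l) + 2*exp(l) - 8)^2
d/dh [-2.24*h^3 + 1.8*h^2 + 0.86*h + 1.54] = -6.72*h^2 + 3.6*h + 0.86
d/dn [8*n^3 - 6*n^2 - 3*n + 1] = 24*n^2 - 12*n - 3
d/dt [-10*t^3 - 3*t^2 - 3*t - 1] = -30*t^2 - 6*t - 3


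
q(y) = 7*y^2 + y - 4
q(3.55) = 87.77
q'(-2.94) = -40.16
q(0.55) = -1.33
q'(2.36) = 34.04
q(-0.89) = 0.65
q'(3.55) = 50.70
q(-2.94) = 53.57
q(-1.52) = 10.65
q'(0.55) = 8.70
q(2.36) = 37.35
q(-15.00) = 1556.00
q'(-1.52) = -20.28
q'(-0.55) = -6.70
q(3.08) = 65.48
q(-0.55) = -2.43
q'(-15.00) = -209.00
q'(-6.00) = -83.00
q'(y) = 14*y + 1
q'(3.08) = 44.12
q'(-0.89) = -11.46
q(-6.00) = 242.00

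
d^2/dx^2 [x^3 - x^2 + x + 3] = 6*x - 2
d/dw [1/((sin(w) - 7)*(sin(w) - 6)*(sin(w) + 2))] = (-3*sin(w)^2 + 22*sin(w) - 16)*cos(w)/((sin(w) - 7)^2*(sin(w) - 6)^2*(sin(w) + 2)^2)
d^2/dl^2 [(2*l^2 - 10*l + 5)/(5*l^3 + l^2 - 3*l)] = 2*(50*l^6 - 750*l^5 + 690*l^4 + 46*l^3 - 210*l^2 - 45*l + 45)/(l^3*(125*l^6 + 75*l^5 - 210*l^4 - 89*l^3 + 126*l^2 + 27*l - 27))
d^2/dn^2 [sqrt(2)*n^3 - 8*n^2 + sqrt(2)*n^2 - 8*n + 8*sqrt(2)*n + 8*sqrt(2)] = 6*sqrt(2)*n - 16 + 2*sqrt(2)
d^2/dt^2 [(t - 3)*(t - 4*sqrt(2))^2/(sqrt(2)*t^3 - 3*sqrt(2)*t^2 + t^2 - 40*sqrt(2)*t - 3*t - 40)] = 2*(-17*sqrt(2)*t^6 + 153*sqrt(2)*t^5 + 432*t^5 - 2043*sqrt(2)*t^4 - 2448*t^4 + 2595*sqrt(2)*t^3 + 6616*t^3 + 15192*sqrt(2)*t^2 + 34848*t^2 - 76896*t - 11232*sqrt(2)*t - 397344 - 78400*sqrt(2))/(2*sqrt(2)*t^9 - 18*sqrt(2)*t^8 + 6*t^8 - 183*sqrt(2)*t^7 - 54*t^7 - 557*t^6 + 1359*sqrt(2)*t^6 + 4149*t^5 + 7161*sqrt(2)*t^5 - 26721*sqrt(2)*t^4 + 22227*t^4 - 116840*sqrt(2)*t^3 - 85707*t^3 - 380280*t^2 - 43200*sqrt(2)*t^2 - 192000*sqrt(2)*t - 14400*t - 64000)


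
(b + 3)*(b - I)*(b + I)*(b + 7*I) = b^4 + 3*b^3 + 7*I*b^3 + b^2 + 21*I*b^2 + 3*b + 7*I*b + 21*I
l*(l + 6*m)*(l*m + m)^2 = l^4*m^2 + 6*l^3*m^3 + 2*l^3*m^2 + 12*l^2*m^3 + l^2*m^2 + 6*l*m^3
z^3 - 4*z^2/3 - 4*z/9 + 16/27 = (z - 4/3)*(z - 2/3)*(z + 2/3)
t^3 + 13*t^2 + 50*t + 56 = (t + 2)*(t + 4)*(t + 7)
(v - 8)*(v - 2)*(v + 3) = v^3 - 7*v^2 - 14*v + 48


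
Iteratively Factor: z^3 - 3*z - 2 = (z + 1)*(z^2 - z - 2) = (z - 2)*(z + 1)*(z + 1)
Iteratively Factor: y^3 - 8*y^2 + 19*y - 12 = (y - 3)*(y^2 - 5*y + 4) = (y - 3)*(y - 1)*(y - 4)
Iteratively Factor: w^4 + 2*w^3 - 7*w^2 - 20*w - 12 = (w + 2)*(w^3 - 7*w - 6) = (w + 1)*(w + 2)*(w^2 - w - 6) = (w + 1)*(w + 2)^2*(w - 3)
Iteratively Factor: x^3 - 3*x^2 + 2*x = (x)*(x^2 - 3*x + 2) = x*(x - 2)*(x - 1)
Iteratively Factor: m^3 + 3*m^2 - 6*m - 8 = (m - 2)*(m^2 + 5*m + 4) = (m - 2)*(m + 1)*(m + 4)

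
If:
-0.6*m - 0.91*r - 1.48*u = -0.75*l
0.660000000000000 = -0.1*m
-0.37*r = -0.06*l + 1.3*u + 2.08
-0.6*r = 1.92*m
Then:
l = 5.86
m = -6.60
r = 21.12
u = -7.34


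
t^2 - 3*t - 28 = (t - 7)*(t + 4)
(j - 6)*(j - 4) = j^2 - 10*j + 24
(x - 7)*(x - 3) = x^2 - 10*x + 21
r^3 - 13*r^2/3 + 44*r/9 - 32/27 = (r - 8/3)*(r - 4/3)*(r - 1/3)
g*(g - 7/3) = g^2 - 7*g/3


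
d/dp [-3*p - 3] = -3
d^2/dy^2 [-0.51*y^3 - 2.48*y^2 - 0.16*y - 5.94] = -3.06*y - 4.96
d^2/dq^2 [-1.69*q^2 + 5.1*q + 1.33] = -3.38000000000000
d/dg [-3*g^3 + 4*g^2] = g*(8 - 9*g)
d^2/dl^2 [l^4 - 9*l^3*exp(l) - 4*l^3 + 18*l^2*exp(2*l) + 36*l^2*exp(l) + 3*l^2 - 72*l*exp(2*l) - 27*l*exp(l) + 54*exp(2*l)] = -9*l^3*exp(l) + 72*l^2*exp(2*l) - 18*l^2*exp(l) + 12*l^2 - 144*l*exp(2*l) + 63*l*exp(l) - 24*l - 36*exp(2*l) + 18*exp(l) + 6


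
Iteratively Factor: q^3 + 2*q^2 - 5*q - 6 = (q + 3)*(q^2 - q - 2) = (q + 1)*(q + 3)*(q - 2)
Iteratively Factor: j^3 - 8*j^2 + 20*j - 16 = (j - 2)*(j^2 - 6*j + 8) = (j - 4)*(j - 2)*(j - 2)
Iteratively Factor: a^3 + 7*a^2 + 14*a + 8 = (a + 2)*(a^2 + 5*a + 4) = (a + 1)*(a + 2)*(a + 4)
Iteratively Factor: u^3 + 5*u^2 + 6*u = (u + 2)*(u^2 + 3*u) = (u + 2)*(u + 3)*(u)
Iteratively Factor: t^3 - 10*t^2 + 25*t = (t - 5)*(t^2 - 5*t) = (t - 5)^2*(t)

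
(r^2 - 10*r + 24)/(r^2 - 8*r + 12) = (r - 4)/(r - 2)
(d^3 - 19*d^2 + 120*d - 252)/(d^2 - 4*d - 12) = (d^2 - 13*d + 42)/(d + 2)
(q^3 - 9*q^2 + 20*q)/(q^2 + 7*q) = (q^2 - 9*q + 20)/(q + 7)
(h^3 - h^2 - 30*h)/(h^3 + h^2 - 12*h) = (h^2 - h - 30)/(h^2 + h - 12)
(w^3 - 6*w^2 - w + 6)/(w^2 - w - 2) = (w^2 - 7*w + 6)/(w - 2)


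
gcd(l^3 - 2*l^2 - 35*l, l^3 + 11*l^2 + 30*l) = l^2 + 5*l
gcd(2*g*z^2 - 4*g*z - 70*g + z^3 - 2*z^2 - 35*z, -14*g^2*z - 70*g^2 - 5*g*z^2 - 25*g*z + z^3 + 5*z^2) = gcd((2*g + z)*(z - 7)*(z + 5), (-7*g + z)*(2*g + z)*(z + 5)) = 2*g*z + 10*g + z^2 + 5*z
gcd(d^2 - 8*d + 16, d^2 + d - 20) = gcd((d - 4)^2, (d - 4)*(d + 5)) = d - 4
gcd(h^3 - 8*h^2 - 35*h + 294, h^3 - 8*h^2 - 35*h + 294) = h^3 - 8*h^2 - 35*h + 294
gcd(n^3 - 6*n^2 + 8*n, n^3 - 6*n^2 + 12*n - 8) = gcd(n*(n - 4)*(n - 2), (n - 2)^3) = n - 2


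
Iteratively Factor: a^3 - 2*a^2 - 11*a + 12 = (a - 1)*(a^2 - a - 12) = (a - 4)*(a - 1)*(a + 3)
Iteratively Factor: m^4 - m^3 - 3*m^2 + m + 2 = (m - 2)*(m^3 + m^2 - m - 1) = (m - 2)*(m - 1)*(m^2 + 2*m + 1) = (m - 2)*(m - 1)*(m + 1)*(m + 1)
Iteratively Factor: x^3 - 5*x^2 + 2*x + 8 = (x - 2)*(x^2 - 3*x - 4) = (x - 4)*(x - 2)*(x + 1)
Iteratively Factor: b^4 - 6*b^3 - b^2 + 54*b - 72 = (b + 3)*(b^3 - 9*b^2 + 26*b - 24) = (b - 3)*(b + 3)*(b^2 - 6*b + 8) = (b - 3)*(b - 2)*(b + 3)*(b - 4)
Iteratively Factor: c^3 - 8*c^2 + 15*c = (c - 5)*(c^2 - 3*c) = (c - 5)*(c - 3)*(c)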